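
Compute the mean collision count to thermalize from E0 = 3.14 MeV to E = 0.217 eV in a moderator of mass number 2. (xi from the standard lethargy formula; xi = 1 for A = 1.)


xi = 1 + (A-1)^2/(2A)*ln((A-1)/(A+1)) = 0.7253469 (for A = 2)
n = ln(E0/E) / xi
n = ln(3.14e6 / 0.217) / 0.7253469
n = ln(1.447005e+07) / 0.7253469 = 22.731

22.731


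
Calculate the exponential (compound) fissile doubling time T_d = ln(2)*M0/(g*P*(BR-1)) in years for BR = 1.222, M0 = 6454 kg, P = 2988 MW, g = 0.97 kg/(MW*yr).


Breeding gain G = BR - 1 = 1.222 - 1 = 0.222
Fissile production rate = g * P * G = 0.97 * 2988 * 0.222 = 643.43592 kg/yr
T_d = ln(2) * M0 / (g * P * G)
T_d = ln(2) * 6454 / 643.43592 = 6.9526 yr

6.9526


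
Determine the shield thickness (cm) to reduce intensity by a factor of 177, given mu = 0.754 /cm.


x = ln(factor) / mu
x = ln(177) / 0.754
x = 6.8649 cm

6.8649


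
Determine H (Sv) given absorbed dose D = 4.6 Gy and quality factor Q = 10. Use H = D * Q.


H = D * Q
H = 4.6 * 10
H = 46.000 Sv

46.000


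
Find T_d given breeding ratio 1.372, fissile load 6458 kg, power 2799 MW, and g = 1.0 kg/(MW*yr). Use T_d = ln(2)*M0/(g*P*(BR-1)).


Breeding gain G = BR - 1 = 1.372 - 1 = 0.372
Fissile production rate = g * P * G = 1.0 * 2799 * 0.372 = 1041.228 kg/yr
T_d = ln(2) * M0 / (g * P * G)
T_d = ln(2) * 6458 / 1041.228 = 4.2991 yr

4.2991


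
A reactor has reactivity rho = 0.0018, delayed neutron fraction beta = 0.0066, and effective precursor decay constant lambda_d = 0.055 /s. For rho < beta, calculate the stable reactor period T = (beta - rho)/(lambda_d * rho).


T = (beta - rho) / (lambda_d * rho)
T = (0.0066 - 0.0018) / (0.055 * 0.0018)
T = 48.485 s

48.485


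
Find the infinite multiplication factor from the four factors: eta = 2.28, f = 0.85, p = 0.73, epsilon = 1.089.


k_inf = eta * f * p * epsilon
k_inf = 2.28 * 0.85 * 0.73 * 1.089
k_inf = 1.5407

1.5407


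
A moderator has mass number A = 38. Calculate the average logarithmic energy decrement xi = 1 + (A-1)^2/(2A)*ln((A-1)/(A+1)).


xi = 1 + (A-1)^2/(2A) * ln((A-1)/(A+1))
xi = 1 + (38-1)^2/(2*38) * ln((38-1)/(38 +1))
xi = 0.051720

0.051720


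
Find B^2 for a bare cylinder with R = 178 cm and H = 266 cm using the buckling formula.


B^2 = (2.405/R)^2 + (pi/H)^2
B^2 = (2.405/178)^2 + (pi/266)^2
B^2 = 3.2204e-04 /cm^2

3.2204e-04


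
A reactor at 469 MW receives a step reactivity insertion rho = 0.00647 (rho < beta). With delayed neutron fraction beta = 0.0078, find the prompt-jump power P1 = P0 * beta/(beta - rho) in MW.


P1/P0 = beta / (beta - rho)
P1/P0 = 0.0078 / (0.0078 - 0.00647) = 5.864662
P1 = 469 * 5.864662 = 2750.5 MW

2750.5


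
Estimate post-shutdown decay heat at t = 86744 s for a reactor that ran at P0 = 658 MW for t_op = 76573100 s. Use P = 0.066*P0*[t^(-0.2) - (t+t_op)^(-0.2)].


P/P0 = 0.066 * [t^(-0.2) - (t + t_op)^(-0.2)]
P/P0 = 0.066 * [86744^(-0.2) - (86744 + 76573100)^(-0.2)]
P/P0 = 0.066 * [0.1028850 - 0.02649027] = 0.005042052
P = 658 * 0.005042052 = 3.3177 MW

3.3177


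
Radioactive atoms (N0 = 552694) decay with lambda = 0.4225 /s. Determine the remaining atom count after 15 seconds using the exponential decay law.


N = N0 * exp(-lambda * t)
N = 552694 * exp(-0.4225 * 15)
N = 977.56

977.56


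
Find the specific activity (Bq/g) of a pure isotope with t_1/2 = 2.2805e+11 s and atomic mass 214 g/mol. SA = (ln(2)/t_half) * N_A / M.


lambda = ln(2) / t_half = ln(2) / 2.2805e+11 = 3.039453e-12 /s
SA = lambda * N_A / M
SA = 3.039453e-12 * 6.022e23 / 214
SA = 8.5531e+09 Bq/g

8.5531e+09


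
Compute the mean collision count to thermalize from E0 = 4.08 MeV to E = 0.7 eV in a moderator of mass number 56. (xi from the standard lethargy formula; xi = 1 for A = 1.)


xi = 1 + (A-1)^2/(2A)*ln((A-1)/(A+1)) = 0.03529286 (for A = 56)
n = ln(E0/E) / xi
n = ln(4.08e6 / 0.7) / 0.03529286
n = ln(5.828571e+06) / 0.03529286 = 441.40

441.40


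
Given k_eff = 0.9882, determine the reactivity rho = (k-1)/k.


rho = (k_eff - 1) / k_eff
rho = (0.9882 - 1) / 0.9882
rho = -0.011941

-0.011941


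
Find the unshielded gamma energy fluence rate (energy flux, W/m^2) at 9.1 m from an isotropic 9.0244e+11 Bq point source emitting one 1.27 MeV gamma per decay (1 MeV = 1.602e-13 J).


psi = A * E * 1.602e-13 / (4*pi*r^2)
psi = 9.0244e+11 * 1.27 * 1.602e-13 / (4*pi*9.1^2)
psi = 1.7644e-04 W/m^2

1.7644e-04


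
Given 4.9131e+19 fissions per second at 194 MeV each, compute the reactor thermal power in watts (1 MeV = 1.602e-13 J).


P = fission_rate * E_MeV * 1.602e-13
P = 4.9131e+19 * 194 * 1.602e-13
P = 1.5269e+09 W

1.5269e+09


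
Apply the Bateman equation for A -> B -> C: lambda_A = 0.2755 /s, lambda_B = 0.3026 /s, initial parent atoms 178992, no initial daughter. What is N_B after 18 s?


N_B(t) = lambda_A * N_A0 / (lambda_B - lambda_A) * [exp(-lambda_A*t) - exp(-lambda_B*t)]
exp(-0.2755*18) = 0.007019944; exp(-0.3026*18) = 0.004310075
N_B = 0.2755 * 178992 / (0.3026 - 0.2755) * (0.007019944 - 0.004310075)
N_B = 4931.0

4931.0


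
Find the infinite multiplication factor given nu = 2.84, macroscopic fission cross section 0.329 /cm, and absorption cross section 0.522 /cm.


k_inf = nu * Sigma_f / Sigma_a
k_inf = 2.84 * 0.329 / 0.522
k_inf = 1.7900

1.7900


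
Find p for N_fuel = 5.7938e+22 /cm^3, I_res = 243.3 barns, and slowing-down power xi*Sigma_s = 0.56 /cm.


p = exp(-N * I * 1e-24 / (xi*Sigma_s))
p = exp(-5.7938e+22 * 243.3 * 1e-24 / 0.56)
p = 1.1693e-11

1.1693e-11


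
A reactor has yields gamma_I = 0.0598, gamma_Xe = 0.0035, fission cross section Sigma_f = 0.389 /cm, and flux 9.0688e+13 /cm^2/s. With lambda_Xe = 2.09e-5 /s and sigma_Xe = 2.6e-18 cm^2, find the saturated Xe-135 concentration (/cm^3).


Xe_eq = (gamma_I + gamma_Xe) * Sigma_f * phi / (lambda_Xe + sigma_Xe * phi)
Numerator = (0.0598 + 0.0035) * 0.389 * 9.0688e+13 = 2.233074e+12
Denominator = 2.09e-5 + 2.6e-18 * 9.0688e+13 = 2.566888e-04
Xe_eq = 2.233074e+12 / 2.566888e-04 = 8.6995e+15 /cm^3

8.6995e+15


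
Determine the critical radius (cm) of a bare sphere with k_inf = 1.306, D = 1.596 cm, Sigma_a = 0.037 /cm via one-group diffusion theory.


L^2 = D / Sigma_a = 1.596 / 0.037 = 43.13514 cm^2
B_m^2 = (k_inf - 1) / L^2 = (1.306 - 1) / 43.13514 = 0.007093984 /cm^2
For a bare sphere: B_g = pi/R, so R_c = pi / sqrt(B_m^2)
R_c = pi / sqrt(0.007093984) = 37.300 cm

37.300


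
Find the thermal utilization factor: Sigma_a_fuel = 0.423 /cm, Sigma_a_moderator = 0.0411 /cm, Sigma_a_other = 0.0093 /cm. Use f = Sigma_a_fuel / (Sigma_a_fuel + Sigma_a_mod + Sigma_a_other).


f = Sigma_a_fuel / (Sigma_a_fuel + Sigma_a_mod + Sigma_a_other)
f = 0.423 / (0.423 + 0.0411 + 0.0093)
f = 0.89354

0.89354


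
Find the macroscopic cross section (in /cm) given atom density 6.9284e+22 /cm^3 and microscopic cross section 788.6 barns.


Sigma = N * sigma_barns * 1e-24
Sigma = 6.9284e+22 * 788.6 * 1e-24
Sigma = 54.637 /cm

54.637


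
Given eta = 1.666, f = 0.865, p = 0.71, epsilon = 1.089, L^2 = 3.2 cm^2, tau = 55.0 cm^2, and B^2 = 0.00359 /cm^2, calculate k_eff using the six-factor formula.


k_inf = eta*f*p*eps = 1.666*0.865*0.71*1.089 = 1.114236
P_TNL = 1/(1 + L^2*B^2) = 1/(1 + 3.2*0.00359) = 0.9886425
P_FNL = exp(-B^2*tau) = exp(-0.00359*55.0) = 0.8208212
k_eff = k_inf * P_TNL * P_FNL = 1.114236 * 0.9886425 * 0.8208212
k_eff = 0.90420

0.90420


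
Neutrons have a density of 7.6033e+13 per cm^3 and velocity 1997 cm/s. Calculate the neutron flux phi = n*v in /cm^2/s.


phi = n * v
phi = 7.6033e+13 * 1997
phi = 1.5184e+17 /cm^2/s

1.5184e+17


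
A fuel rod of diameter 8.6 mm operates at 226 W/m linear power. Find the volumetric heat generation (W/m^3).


r = D / 2 / 1000 = 8.6 / 2 / 1000 = 0.0043 m
q''' = q' / (pi * r^2)
q''' = 226 / (pi * 0.0043^2)
q''' = 3.8906e+06 W/m^3

3.8906e+06


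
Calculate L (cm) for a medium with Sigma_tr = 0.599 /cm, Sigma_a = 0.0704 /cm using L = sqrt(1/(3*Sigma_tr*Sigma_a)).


D = 1 / (3 * Sigma_tr) = 1 / (3 * 0.599) = 0.5564830 cm
L = sqrt(D / Sigma_a)
L = sqrt(0.5564830 / 0.0704)
L = 2.8115 cm

2.8115


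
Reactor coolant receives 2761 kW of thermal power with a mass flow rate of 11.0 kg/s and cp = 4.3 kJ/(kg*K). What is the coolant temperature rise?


dT = Q / (m_dot * cp)
dT = 2761 / (11.0 * 4.3)
dT = 58.372 C

58.372


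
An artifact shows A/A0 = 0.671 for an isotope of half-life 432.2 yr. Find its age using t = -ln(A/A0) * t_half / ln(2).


lambda = ln(2) / t_half = ln(2) / 432.2 = 0.001603765 /yr
t = -ln(A/A0) / lambda
t = -ln(0.671) / 0.001603765
t = 248.78 yr

248.78


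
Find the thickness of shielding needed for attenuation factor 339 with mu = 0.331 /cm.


x = ln(factor) / mu
x = ln(339) / 0.331
x = 17.601 cm

17.601


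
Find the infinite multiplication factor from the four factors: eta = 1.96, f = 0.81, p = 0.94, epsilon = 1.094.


k_inf = eta * f * p * epsilon
k_inf = 1.96 * 0.81 * 0.94 * 1.094
k_inf = 1.6326

1.6326


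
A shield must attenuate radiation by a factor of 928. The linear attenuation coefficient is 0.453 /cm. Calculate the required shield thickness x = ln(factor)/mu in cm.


x = ln(factor) / mu
x = ln(928) / 0.453
x = 15.084 cm

15.084


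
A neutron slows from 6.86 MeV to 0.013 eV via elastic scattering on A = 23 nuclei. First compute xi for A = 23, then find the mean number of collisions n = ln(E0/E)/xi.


xi = 1 + (A-1)^2/(2A)*ln((A-1)/(A+1)) = 0.08448899 (for A = 23)
n = ln(E0/E) / xi
n = ln(6.86e6 / 0.013) / 0.08448899
n = ln(5.276923e+08) / 0.08448899 = 237.71

237.71


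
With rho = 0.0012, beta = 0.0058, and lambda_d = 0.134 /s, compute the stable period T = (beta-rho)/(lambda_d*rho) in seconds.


T = (beta - rho) / (lambda_d * rho)
T = (0.0058 - 0.0012) / (0.134 * 0.0012)
T = 28.607 s

28.607


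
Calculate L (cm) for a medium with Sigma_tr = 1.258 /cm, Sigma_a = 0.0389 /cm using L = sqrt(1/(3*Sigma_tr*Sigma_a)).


D = 1 / (3 * Sigma_tr) = 1 / (3 * 1.258) = 0.2649709 cm
L = sqrt(D / Sigma_a)
L = sqrt(0.2649709 / 0.0389)
L = 2.6099 cm

2.6099


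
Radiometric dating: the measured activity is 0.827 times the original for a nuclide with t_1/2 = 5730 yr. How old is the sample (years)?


lambda = ln(2) / t_half = ln(2) / 5730 = 1.209681e-04 /yr
t = -ln(A/A0) / lambda
t = -ln(0.827) / 1.209681e-04
t = 1570.3 yr

1570.3


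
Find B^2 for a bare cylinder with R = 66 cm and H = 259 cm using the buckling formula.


B^2 = (2.405/R)^2 + (pi/H)^2
B^2 = (2.405/66)^2 + (pi/259)^2
B^2 = 0.0014750 /cm^2

0.0014750


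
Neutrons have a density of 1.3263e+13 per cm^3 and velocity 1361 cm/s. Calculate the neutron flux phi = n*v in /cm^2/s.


phi = n * v
phi = 1.3263e+13 * 1361
phi = 1.8051e+16 /cm^2/s

1.8051e+16


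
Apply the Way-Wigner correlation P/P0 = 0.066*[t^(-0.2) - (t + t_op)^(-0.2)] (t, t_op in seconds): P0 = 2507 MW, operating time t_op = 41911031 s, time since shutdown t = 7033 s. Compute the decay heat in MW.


P/P0 = 0.066 * [t^(-0.2) - (t + t_op)^(-0.2)]
P/P0 = 0.066 * [7033^(-0.2) - (7033 + 41911031)^(-0.2)]
P/P0 = 0.066 * [0.1700481 - 0.02988958] = 0.009250462
P = 2507 * 0.009250462 = 23.191 MW

23.191


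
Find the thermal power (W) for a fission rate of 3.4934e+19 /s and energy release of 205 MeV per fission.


P = fission_rate * E_MeV * 1.602e-13
P = 3.4934e+19 * 205 * 1.602e-13
P = 1.1473e+09 W

1.1473e+09


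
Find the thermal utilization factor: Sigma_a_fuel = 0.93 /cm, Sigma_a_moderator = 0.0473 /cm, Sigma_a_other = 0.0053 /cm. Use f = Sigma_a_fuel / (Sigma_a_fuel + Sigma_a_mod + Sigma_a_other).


f = Sigma_a_fuel / (Sigma_a_fuel + Sigma_a_mod + Sigma_a_other)
f = 0.93 / (0.93 + 0.0473 + 0.0053)
f = 0.94647

0.94647


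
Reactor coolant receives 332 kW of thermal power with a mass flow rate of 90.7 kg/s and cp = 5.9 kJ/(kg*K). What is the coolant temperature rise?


dT = Q / (m_dot * cp)
dT = 332 / (90.7 * 5.9)
dT = 0.62041 C

0.62041


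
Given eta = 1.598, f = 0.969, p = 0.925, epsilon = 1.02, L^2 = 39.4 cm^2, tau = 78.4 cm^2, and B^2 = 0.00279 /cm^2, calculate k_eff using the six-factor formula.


k_inf = eta*f*p*eps = 1.598*0.969*0.925*1.02 = 1.460974
P_TNL = 1/(1 + L^2*B^2) = 1/(1 + 39.4*0.00279) = 0.9009610
P_FNL = exp(-B^2*tau) = exp(-0.00279*78.4) = 0.8035338
k_eff = k_inf * P_TNL * P_FNL = 1.460974 * 0.9009610 * 0.8035338
k_eff = 1.0577

1.0577


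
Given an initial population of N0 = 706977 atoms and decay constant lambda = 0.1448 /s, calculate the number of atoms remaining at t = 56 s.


N = N0 * exp(-lambda * t)
N = 706977 * exp(-0.1448 * 56)
N = 212.72

212.72


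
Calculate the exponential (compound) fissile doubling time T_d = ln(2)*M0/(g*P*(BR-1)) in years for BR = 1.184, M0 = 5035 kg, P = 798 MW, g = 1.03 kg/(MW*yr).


Breeding gain G = BR - 1 = 1.184 - 1 = 0.184
Fissile production rate = g * P * G = 1.03 * 798 * 0.184 = 151.23696 kg/yr
T_d = ln(2) * M0 / (g * P * G)
T_d = ln(2) * 5035 / 151.23696 = 23.076 yr

23.076


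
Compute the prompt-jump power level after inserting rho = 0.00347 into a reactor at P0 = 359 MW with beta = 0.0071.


P1/P0 = beta / (beta - rho)
P1/P0 = 0.0071 / (0.0071 - 0.00347) = 1.955923
P1 = 359 * 1.955923 = 702.18 MW

702.18


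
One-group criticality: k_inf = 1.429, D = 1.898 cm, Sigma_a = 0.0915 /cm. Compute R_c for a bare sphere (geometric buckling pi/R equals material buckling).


L^2 = D / Sigma_a = 1.898 / 0.0915 = 20.74317 cm^2
B_m^2 = (k_inf - 1) / L^2 = (1.429 - 1) / 20.74317 = 0.02068151 /cm^2
For a bare sphere: B_g = pi/R, so R_c = pi / sqrt(B_m^2)
R_c = pi / sqrt(0.02068151) = 21.845 cm

21.845


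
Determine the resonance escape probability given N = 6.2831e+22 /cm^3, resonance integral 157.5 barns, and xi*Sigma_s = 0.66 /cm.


p = exp(-N * I * 1e-24 / (xi*Sigma_s))
p = exp(-6.2831e+22 * 157.5 * 1e-24 / 0.66)
p = 3.0782e-07

3.0782e-07


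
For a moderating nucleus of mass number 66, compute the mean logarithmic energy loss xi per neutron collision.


xi = 1 + (A-1)^2/(2A) * ln((A-1)/(A+1))
xi = 1 + (66-1)^2/(2*66) * ln((66-1)/(66 +1))
xi = 0.029999

0.029999


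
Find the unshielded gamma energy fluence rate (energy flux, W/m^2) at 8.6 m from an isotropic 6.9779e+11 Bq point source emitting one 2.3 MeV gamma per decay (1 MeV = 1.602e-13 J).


psi = A * E * 1.602e-13 / (4*pi*r^2)
psi = 6.9779e+11 * 2.3 * 1.602e-13 / (4*pi*8.6^2)
psi = 2.7664e-04 W/m^2

2.7664e-04


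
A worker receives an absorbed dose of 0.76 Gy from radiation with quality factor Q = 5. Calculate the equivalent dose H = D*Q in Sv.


H = D * Q
H = 0.76 * 5
H = 3.8000 Sv

3.8000


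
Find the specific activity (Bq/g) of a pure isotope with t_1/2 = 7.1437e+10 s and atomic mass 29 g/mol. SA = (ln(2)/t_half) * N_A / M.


lambda = ln(2) / t_half = ln(2) / 7.1437e+10 = 9.702916e-12 /s
SA = lambda * N_A / M
SA = 9.702916e-12 * 6.022e23 / 29
SA = 2.0149e+11 Bq/g

2.0149e+11


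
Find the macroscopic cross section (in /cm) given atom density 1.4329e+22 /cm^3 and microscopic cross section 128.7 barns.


Sigma = N * sigma_barns * 1e-24
Sigma = 1.4329e+22 * 128.7 * 1e-24
Sigma = 1.8441 /cm

1.8441


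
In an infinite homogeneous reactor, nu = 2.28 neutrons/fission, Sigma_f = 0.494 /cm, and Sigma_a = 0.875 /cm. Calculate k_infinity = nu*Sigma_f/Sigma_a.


k_inf = nu * Sigma_f / Sigma_a
k_inf = 2.28 * 0.494 / 0.875
k_inf = 1.2872

1.2872


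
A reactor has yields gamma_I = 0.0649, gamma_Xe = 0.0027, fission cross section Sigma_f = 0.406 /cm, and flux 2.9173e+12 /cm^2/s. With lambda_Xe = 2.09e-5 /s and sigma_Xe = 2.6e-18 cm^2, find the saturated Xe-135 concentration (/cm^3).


Xe_eq = (gamma_I + gamma_Xe) * Sigma_f * phi / (lambda_Xe + sigma_Xe * phi)
Numerator = (0.0649 + 0.0027) * 0.406 * 2.9173e+12 = 8.006705e+10
Denominator = 2.09e-5 + 2.6e-18 * 2.9173e+12 = 2.848498e-05
Xe_eq = 8.006705e+10 / 2.848498e-05 = 2.8109e+15 /cm^3

2.8109e+15


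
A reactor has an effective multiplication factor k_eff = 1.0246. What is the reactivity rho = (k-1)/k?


rho = (k_eff - 1) / k_eff
rho = (1.0246 - 1) / 1.0246
rho = 0.024009

0.024009


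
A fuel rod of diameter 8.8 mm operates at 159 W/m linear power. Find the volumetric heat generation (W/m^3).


r = D / 2 / 1000 = 8.8 / 2 / 1000 = 0.0044 m
q''' = q' / (pi * r^2)
q''' = 159 / (pi * 0.0044^2)
q''' = 2.6142e+06 W/m^3

2.6142e+06


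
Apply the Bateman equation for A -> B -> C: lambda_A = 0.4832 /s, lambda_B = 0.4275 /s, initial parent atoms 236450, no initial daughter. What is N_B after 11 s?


N_B(t) = lambda_A * N_A0 / (lambda_B - lambda_A) * [exp(-lambda_A*t) - exp(-lambda_B*t)]
exp(-0.4832*11) = 0.004916295; exp(-0.4275*11) = 0.009072567
N_B = 0.4832 * 236450 / (0.4275 - 0.4832) * (0.004916295 - 0.009072567)
N_B = 8525.4

8525.4


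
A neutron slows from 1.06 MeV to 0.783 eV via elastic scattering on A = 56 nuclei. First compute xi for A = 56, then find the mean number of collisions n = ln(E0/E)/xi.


xi = 1 + (A-1)^2/(2A)*ln((A-1)/(A+1)) = 0.03529286 (for A = 56)
n = ln(E0/E) / xi
n = ln(1.06e6 / 0.783) / 0.03529286
n = ln(1.353768e+06) / 0.03529286 = 400.04

400.04


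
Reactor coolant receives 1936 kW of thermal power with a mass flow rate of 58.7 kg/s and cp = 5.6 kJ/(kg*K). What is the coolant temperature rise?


dT = Q / (m_dot * cp)
dT = 1936 / (58.7 * 5.6)
dT = 5.8895 C

5.8895


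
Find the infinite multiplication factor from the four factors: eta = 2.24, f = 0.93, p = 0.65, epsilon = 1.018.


k_inf = eta * f * p * epsilon
k_inf = 2.24 * 0.93 * 0.65 * 1.018
k_inf = 1.3785

1.3785


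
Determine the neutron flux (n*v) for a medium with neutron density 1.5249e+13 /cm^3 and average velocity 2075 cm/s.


phi = n * v
phi = 1.5249e+13 * 2075
phi = 3.1642e+16 /cm^2/s

3.1642e+16


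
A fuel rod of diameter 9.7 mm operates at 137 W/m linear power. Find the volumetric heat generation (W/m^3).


r = D / 2 / 1000 = 9.7 / 2 / 1000 = 0.00485 m
q''' = q' / (pi * r^2)
q''' = 137 / (pi * 0.00485^2)
q''' = 1.8539e+06 W/m^3

1.8539e+06


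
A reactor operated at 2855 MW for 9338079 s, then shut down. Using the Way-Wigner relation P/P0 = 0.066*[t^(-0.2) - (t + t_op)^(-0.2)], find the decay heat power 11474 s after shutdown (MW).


P/P0 = 0.066 * [t^(-0.2) - (t + t_op)^(-0.2)]
P/P0 = 0.066 * [11474^(-0.2) - (11474 + 9338079)^(-0.2)]
P/P0 = 0.066 * [0.1541903 - 0.04034984] = 0.007513470
P = 2855 * 0.007513470 = 21.451 MW

21.451


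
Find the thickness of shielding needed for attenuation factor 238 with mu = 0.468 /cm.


x = ln(factor) / mu
x = ln(238) / 0.468
x = 11.693 cm

11.693


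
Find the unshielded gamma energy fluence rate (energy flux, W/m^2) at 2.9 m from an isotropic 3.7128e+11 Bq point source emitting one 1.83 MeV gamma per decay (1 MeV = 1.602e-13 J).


psi = A * E * 1.602e-13 / (4*pi*r^2)
psi = 3.7128e+11 * 1.83 * 1.602e-13 / (4*pi*2.9^2)
psi = 0.0010299 W/m^2

0.0010299


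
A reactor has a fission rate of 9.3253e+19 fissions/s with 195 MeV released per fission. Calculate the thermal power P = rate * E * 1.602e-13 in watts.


P = fission_rate * E_MeV * 1.602e-13
P = 9.3253e+19 * 195 * 1.602e-13
P = 2.9131e+09 W

2.9131e+09


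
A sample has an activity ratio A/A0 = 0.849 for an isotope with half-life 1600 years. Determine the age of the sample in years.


lambda = ln(2) / t_half = ln(2) / 1600 = 4.332170e-04 /yr
t = -ln(A/A0) / lambda
t = -ln(0.849) / 4.332170e-04
t = 377.86 yr

377.86


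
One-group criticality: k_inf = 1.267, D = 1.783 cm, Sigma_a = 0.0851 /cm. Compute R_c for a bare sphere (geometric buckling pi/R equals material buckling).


L^2 = D / Sigma_a = 1.783 / 0.0851 = 20.95182 cm^2
B_m^2 = (k_inf - 1) / L^2 = (1.267 - 1) / 20.95182 = 0.01274352 /cm^2
For a bare sphere: B_g = pi/R, so R_c = pi / sqrt(B_m^2)
R_c = pi / sqrt(0.01274352) = 27.829 cm

27.829


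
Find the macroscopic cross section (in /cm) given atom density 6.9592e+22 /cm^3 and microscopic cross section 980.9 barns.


Sigma = N * sigma_barns * 1e-24
Sigma = 6.9592e+22 * 980.9 * 1e-24
Sigma = 68.263 /cm

68.263


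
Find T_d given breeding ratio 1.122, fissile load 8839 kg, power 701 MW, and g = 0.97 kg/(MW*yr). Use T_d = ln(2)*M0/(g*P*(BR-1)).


Breeding gain G = BR - 1 = 1.122 - 1 = 0.122
Fissile production rate = g * P * G = 0.97 * 701 * 0.122 = 82.95634 kg/yr
T_d = ln(2) * M0 / (g * P * G)
T_d = ln(2) * 8839 / 82.95634 = 73.855 yr

73.855


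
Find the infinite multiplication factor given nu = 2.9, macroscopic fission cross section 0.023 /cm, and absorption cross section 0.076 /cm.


k_inf = nu * Sigma_f / Sigma_a
k_inf = 2.9 * 0.023 / 0.076
k_inf = 0.87763

0.87763


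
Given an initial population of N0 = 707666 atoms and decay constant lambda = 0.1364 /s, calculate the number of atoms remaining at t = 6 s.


N = N0 * exp(-lambda * t)
N = 707666 * exp(-0.1364 * 6)
N = 312178

312178


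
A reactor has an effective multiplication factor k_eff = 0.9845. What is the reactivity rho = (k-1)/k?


rho = (k_eff - 1) / k_eff
rho = (0.9845 - 1) / 0.9845
rho = -0.015744

-0.015744


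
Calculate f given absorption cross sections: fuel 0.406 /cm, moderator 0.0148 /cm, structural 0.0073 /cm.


f = Sigma_a_fuel / (Sigma_a_fuel + Sigma_a_mod + Sigma_a_other)
f = 0.406 / (0.406 + 0.0148 + 0.0073)
f = 0.94838

0.94838


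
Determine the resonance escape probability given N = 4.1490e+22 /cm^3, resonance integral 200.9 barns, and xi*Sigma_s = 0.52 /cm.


p = exp(-N * I * 1e-24 / (xi*Sigma_s))
p = exp(-4.1490e+22 * 200.9 * 1e-24 / 0.52)
p = 1.0926e-07

1.0926e-07


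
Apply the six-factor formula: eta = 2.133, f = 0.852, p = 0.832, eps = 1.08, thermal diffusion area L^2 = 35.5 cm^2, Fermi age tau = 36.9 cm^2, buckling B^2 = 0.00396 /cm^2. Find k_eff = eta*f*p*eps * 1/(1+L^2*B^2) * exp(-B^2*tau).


k_inf = eta*f*p*eps = 2.133*0.852*0.832*1.08 = 1.632967
P_TNL = 1/(1 + L^2*B^2) = 1/(1 + 35.5*0.00396) = 0.8767469
P_FNL = exp(-B^2*tau) = exp(-0.00396*36.9) = 0.8640506
k_eff = k_inf * P_TNL * P_FNL = 1.632967 * 0.8767469 * 0.8640506
k_eff = 1.2371

1.2371


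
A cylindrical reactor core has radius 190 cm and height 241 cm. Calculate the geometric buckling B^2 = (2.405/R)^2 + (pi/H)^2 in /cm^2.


B^2 = (2.405/R)^2 + (pi/H)^2
B^2 = (2.405/190)^2 + (pi/241)^2
B^2 = 3.3015e-04 /cm^2

3.3015e-04


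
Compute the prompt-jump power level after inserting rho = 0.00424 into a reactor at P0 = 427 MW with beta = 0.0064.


P1/P0 = beta / (beta - rho)
P1/P0 = 0.0064 / (0.0064 - 0.00424) = 2.962963
P1 = 427 * 2.962963 = 1265.2 MW

1265.2


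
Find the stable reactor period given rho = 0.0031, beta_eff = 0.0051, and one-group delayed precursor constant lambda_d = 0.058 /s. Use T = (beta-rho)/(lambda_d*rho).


T = (beta - rho) / (lambda_d * rho)
T = (0.0051 - 0.0031) / (0.058 * 0.0031)
T = 11.123 s

11.123


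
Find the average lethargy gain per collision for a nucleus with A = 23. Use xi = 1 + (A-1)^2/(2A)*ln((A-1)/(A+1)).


xi = 1 + (A-1)^2/(2A) * ln((A-1)/(A+1))
xi = 1 + (23-1)^2/(2*23) * ln((23-1)/(23 +1))
xi = 0.084489

0.084489


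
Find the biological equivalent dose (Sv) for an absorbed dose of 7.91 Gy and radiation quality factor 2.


H = D * Q
H = 7.91 * 2
H = 15.820 Sv

15.820


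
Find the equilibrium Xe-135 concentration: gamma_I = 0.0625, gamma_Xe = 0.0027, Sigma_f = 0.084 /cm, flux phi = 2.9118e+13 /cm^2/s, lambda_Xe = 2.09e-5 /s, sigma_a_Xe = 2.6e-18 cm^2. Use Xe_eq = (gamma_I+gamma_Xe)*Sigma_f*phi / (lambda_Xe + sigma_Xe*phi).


Xe_eq = (gamma_I + gamma_Xe) * Sigma_f * phi / (lambda_Xe + sigma_Xe * phi)
Numerator = (0.0625 + 0.0027) * 0.084 * 2.9118e+13 = 1.594735e+11
Denominator = 2.09e-5 + 2.6e-18 * 2.9118e+13 = 9.660680e-05
Xe_eq = 1.594735e+11 / 9.660680e-05 = 1.6507e+15 /cm^3

1.6507e+15


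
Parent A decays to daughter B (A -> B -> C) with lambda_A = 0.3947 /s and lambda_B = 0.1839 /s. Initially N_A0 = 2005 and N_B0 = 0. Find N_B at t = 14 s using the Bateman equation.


N_B(t) = lambda_A * N_A0 / (lambda_B - lambda_A) * [exp(-lambda_A*t) - exp(-lambda_B*t)]
exp(-0.3947*14) = 0.003982681; exp(-0.1839*14) = 0.07618429
N_B = 0.3947 * 2005 / (0.1839 - 0.3947) * (0.003982681 - 0.07618429)
N_B = 271.06

271.06


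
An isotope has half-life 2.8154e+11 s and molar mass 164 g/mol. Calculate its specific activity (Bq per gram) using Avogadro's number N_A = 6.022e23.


lambda = ln(2) / t_half = ln(2) / 2.8154e+11 = 2.461985e-12 /s
SA = lambda * N_A / M
SA = 2.461985e-12 * 6.022e23 / 164
SA = 9.0403e+09 Bq/g

9.0403e+09


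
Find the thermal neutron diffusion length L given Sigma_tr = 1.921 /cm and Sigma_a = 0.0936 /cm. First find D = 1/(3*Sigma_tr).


D = 1 / (3 * Sigma_tr) = 1 / (3 * 1.921) = 0.1735207 cm
L = sqrt(D / Sigma_a)
L = sqrt(0.1735207 / 0.0936)
L = 1.3616 cm

1.3616


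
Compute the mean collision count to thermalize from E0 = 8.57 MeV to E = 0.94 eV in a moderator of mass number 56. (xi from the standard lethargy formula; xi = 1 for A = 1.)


xi = 1 + (A-1)^2/(2A)*ln((A-1)/(A+1)) = 0.03529286 (for A = 56)
n = ln(E0/E) / xi
n = ln(8.57e6 / 0.94) / 0.03529286
n = ln(9.117021e+06) / 0.03529286 = 454.08

454.08


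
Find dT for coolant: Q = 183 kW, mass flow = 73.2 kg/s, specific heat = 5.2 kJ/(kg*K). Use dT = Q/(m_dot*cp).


dT = Q / (m_dot * cp)
dT = 183 / (73.2 * 5.2)
dT = 0.48077 C

0.48077


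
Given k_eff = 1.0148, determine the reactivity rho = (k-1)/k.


rho = (k_eff - 1) / k_eff
rho = (1.0148 - 1) / 1.0148
rho = 0.014584

0.014584


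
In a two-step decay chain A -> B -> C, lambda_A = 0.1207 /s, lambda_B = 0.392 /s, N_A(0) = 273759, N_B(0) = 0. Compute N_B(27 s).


N_B(t) = lambda_A * N_A0 / (lambda_B - lambda_A) * [exp(-lambda_A*t) - exp(-lambda_B*t)]
exp(-0.1207*27) = 0.03843065; exp(-0.392*27) = 2.531787e-05
N_B = 0.1207 * 273759 / (0.392 - 0.1207) * (0.03843065 - 2.531787e-05)
N_B = 4677.5

4677.5


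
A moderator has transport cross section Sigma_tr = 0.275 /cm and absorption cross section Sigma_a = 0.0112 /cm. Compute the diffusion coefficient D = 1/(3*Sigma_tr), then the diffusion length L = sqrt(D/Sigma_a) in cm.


D = 1 / (3 * Sigma_tr) = 1 / (3 * 0.275) = 1.212121 cm
L = sqrt(D / Sigma_a)
L = sqrt(1.212121 / 0.0112)
L = 10.403 cm

10.403


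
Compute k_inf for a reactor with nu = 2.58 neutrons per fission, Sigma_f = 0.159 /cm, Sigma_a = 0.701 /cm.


k_inf = nu * Sigma_f / Sigma_a
k_inf = 2.58 * 0.159 / 0.701
k_inf = 0.58519

0.58519


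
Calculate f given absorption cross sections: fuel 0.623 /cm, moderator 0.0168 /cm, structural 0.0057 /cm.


f = Sigma_a_fuel / (Sigma_a_fuel + Sigma_a_mod + Sigma_a_other)
f = 0.623 / (0.623 + 0.0168 + 0.0057)
f = 0.96514

0.96514


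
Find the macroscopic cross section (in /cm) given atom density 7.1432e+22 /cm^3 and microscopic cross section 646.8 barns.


Sigma = N * sigma_barns * 1e-24
Sigma = 7.1432e+22 * 646.8 * 1e-24
Sigma = 46.202 /cm

46.202


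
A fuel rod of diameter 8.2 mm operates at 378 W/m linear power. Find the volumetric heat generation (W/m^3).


r = D / 2 / 1000 = 8.2 / 2 / 1000 = 0.0041 m
q''' = q' / (pi * r^2)
q''' = 378 / (pi * 0.0041^2)
q''' = 7.1577e+06 W/m^3

7.1577e+06


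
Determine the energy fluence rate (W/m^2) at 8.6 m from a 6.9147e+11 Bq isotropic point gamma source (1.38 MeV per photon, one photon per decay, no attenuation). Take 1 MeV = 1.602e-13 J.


psi = A * E * 1.602e-13 / (4*pi*r^2)
psi = 6.9147e+11 * 1.38 * 1.602e-13 / (4*pi*8.6^2)
psi = 1.6448e-04 W/m^2

1.6448e-04


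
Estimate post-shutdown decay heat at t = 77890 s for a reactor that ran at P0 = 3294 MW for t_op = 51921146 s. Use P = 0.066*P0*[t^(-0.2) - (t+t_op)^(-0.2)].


P/P0 = 0.066 * [t^(-0.2) - (t + t_op)^(-0.2)]
P/P0 = 0.066 * [77890^(-0.2) - (77890 + 51921146)^(-0.2)]
P/P0 = 0.066 * [0.1051244 - 0.02862865] = 0.005048720
P = 3294 * 0.005048720 = 16.630 MW

16.630


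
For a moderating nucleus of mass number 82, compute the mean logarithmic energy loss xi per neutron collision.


xi = 1 + (A-1)^2/(2A) * ln((A-1)/(A+1))
xi = 1 + (82-1)^2/(2*82) * ln((82-1)/(82 +1))
xi = 0.024193

0.024193


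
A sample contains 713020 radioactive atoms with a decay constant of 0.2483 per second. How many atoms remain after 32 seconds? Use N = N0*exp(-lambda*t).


N = N0 * exp(-lambda * t)
N = 713020 * exp(-0.2483 * 32)
N = 252.56

252.56


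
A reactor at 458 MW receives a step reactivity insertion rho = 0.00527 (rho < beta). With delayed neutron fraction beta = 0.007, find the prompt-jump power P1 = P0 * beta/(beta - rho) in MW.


P1/P0 = beta / (beta - rho)
P1/P0 = 0.007 / (0.007 - 0.00527) = 4.046243
P1 = 458 * 4.046243 = 1853.2 MW

1853.2


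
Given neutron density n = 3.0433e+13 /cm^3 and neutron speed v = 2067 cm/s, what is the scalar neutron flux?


phi = n * v
phi = 3.0433e+13 * 2067
phi = 6.2905e+16 /cm^2/s

6.2905e+16


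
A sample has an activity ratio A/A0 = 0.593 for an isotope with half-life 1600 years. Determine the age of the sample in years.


lambda = ln(2) / t_half = ln(2) / 1600 = 4.332170e-04 /yr
t = -ln(A/A0) / lambda
t = -ln(0.593) / 4.332170e-04
t = 1206.2 yr

1206.2


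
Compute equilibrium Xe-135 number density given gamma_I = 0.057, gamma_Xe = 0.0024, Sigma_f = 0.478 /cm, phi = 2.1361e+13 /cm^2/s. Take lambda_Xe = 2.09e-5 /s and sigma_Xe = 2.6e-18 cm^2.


Xe_eq = (gamma_I + gamma_Xe) * Sigma_f * phi / (lambda_Xe + sigma_Xe * phi)
Numerator = (0.057 + 0.0024) * 0.478 * 2.1361e+13 = 6.065071e+11
Denominator = 2.09e-5 + 2.6e-18 * 2.1361e+13 = 7.643860e-05
Xe_eq = 6.065071e+11 / 7.643860e-05 = 7.9346e+15 /cm^3

7.9346e+15


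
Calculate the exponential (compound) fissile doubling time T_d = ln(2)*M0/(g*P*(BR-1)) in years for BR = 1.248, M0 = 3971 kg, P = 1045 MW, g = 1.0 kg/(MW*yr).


Breeding gain G = BR - 1 = 1.248 - 1 = 0.248
Fissile production rate = g * P * G = 1.0 * 1045 * 0.248 = 259.16 kg/yr
T_d = ln(2) * M0 / (g * P * G)
T_d = ln(2) * 3971 / 259.16 = 10.621 yr

10.621


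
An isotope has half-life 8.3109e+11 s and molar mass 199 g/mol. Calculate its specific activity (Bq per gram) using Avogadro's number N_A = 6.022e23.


lambda = ln(2) / t_half = ln(2) / 8.3109e+11 = 8.340218e-13 /s
SA = lambda * N_A / M
SA = 8.340218e-13 * 6.022e23 / 199
SA = 2.5239e+09 Bq/g

2.5239e+09


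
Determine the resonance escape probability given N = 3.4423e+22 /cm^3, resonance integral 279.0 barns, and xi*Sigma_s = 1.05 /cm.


p = exp(-N * I * 1e-24 / (xi*Sigma_s))
p = exp(-3.4423e+22 * 279.0 * 1e-24 / 1.05)
p = 1.0657e-04

1.0657e-04


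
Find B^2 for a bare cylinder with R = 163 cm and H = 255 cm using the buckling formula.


B^2 = (2.405/R)^2 + (pi/H)^2
B^2 = (2.405/163)^2 + (pi/255)^2
B^2 = 3.6948e-04 /cm^2

3.6948e-04


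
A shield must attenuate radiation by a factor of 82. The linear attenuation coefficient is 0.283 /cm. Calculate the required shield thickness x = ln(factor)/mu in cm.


x = ln(factor) / mu
x = ln(82) / 0.283
x = 15.571 cm

15.571


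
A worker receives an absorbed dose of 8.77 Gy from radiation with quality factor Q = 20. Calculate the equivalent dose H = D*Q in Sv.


H = D * Q
H = 8.77 * 20
H = 175.40 Sv

175.40


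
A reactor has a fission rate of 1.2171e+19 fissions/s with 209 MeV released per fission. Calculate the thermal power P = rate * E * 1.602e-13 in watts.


P = fission_rate * E_MeV * 1.602e-13
P = 1.2171e+19 * 209 * 1.602e-13
P = 4.0751e+08 W

4.0751e+08


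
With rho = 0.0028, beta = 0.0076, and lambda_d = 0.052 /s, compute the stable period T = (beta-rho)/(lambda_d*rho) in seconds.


T = (beta - rho) / (lambda_d * rho)
T = (0.0076 - 0.0028) / (0.052 * 0.0028)
T = 32.967 s

32.967


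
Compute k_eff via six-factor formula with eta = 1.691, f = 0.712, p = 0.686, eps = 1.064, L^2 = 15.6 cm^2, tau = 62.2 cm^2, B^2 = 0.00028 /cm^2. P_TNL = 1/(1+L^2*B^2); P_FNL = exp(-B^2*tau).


k_inf = eta*f*p*eps = 1.691*0.712*0.686*1.064 = 0.8787986
P_TNL = 1/(1 + L^2*B^2) = 1/(1 + 15.6*0.00028) = 0.9956510
P_FNL = exp(-B^2*tau) = exp(-0.00028*62.2) = 0.9827348
k_eff = k_inf * P_TNL * P_FNL = 0.8787986 * 0.9956510 * 0.9827348
k_eff = 0.85987

0.85987


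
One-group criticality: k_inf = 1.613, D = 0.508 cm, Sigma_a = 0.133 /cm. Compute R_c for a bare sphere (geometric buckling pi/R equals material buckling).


L^2 = D / Sigma_a = 0.508 / 0.133 = 3.819549 cm^2
B_m^2 = (k_inf - 1) / L^2 = (1.613 - 1) / 3.819549 = 0.1604902 /cm^2
For a bare sphere: B_g = pi/R, so R_c = pi / sqrt(B_m^2)
R_c = pi / sqrt(0.1604902) = 7.8420 cm

7.8420


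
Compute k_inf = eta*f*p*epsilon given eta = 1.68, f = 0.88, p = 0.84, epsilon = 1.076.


k_inf = eta * f * p * epsilon
k_inf = 1.68 * 0.88 * 0.84 * 1.076
k_inf = 1.3362

1.3362


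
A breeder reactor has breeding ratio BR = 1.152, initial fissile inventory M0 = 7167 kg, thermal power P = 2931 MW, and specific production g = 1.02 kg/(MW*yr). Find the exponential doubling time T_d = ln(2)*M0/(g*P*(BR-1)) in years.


Breeding gain G = BR - 1 = 1.152 - 1 = 0.152
Fissile production rate = g * P * G = 1.02 * 2931 * 0.152 = 454.42224 kg/yr
T_d = ln(2) * M0 / (g * P * G)
T_d = ln(2) * 7167 / 454.42224 = 10.932 yr

10.932


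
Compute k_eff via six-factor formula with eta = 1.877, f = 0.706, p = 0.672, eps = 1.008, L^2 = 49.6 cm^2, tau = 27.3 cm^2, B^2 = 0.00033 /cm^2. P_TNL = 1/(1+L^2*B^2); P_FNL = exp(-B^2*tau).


k_inf = eta*f*p*eps = 1.877*0.706*0.672*1.008 = 0.8976329
P_TNL = 1/(1 + L^2*B^2) = 1/(1 + 49.6*0.00033) = 0.9838956
P_FNL = exp(-B^2*tau) = exp(-0.00033*27.3) = 0.9910315
k_eff = k_inf * P_TNL * P_FNL = 0.8976329 * 0.9838956 * 0.9910315
k_eff = 0.87526

0.87526


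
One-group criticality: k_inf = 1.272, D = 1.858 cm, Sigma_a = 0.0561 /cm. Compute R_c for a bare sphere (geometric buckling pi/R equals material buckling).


L^2 = D / Sigma_a = 1.858 / 0.0561 = 33.11943 cm^2
B_m^2 = (k_inf - 1) / L^2 = (1.272 - 1) / 33.11943 = 0.008212702 /cm^2
For a bare sphere: B_g = pi/R, so R_c = pi / sqrt(B_m^2)
R_c = pi / sqrt(0.008212702) = 34.666 cm

34.666


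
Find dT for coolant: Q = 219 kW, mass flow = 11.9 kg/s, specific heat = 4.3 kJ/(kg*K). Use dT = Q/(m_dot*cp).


dT = Q / (m_dot * cp)
dT = 219 / (11.9 * 4.3)
dT = 4.2799 C

4.2799


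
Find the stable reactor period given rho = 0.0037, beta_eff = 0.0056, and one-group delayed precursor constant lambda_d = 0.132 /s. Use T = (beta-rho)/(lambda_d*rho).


T = (beta - rho) / (lambda_d * rho)
T = (0.0056 - 0.0037) / (0.132 * 0.0037)
T = 3.8903 s

3.8903


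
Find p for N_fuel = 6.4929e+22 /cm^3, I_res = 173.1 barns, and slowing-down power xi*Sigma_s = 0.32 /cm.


p = exp(-N * I * 1e-24 / (xi*Sigma_s))
p = exp(-6.4929e+22 * 173.1 * 1e-24 / 0.32)
p = 5.5780e-16

5.5780e-16


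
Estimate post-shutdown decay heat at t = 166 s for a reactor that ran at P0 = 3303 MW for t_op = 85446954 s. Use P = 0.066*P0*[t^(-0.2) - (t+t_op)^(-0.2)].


P/P0 = 0.066 * [t^(-0.2) - (t + t_op)^(-0.2)]
P/P0 = 0.066 * [166^(-0.2) - (166 + 85446954)^(-0.2)]
P/P0 = 0.066 * [0.3597314 - 0.02592152] = 0.02203145
P = 3303 * 0.02203145 = 72.770 MW

72.770


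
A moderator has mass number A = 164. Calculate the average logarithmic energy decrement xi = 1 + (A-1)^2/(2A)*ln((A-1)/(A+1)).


xi = 1 + (A-1)^2/(2A) * ln((A-1)/(A+1))
xi = 1 + (164-1)^2/(2*164) * ln((164-1)/(164 +1))
xi = 0.012146

0.012146


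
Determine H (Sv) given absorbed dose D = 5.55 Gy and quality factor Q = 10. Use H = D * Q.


H = D * Q
H = 5.55 * 10
H = 55.500 Sv

55.500


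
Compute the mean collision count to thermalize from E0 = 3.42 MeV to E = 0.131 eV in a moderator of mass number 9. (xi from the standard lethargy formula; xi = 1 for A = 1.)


xi = 1 + (A-1)^2/(2A)*ln((A-1)/(A+1)) = 0.2066007 (for A = 9)
n = ln(E0/E) / xi
n = ln(3.42e6 / 0.131) / 0.2066007
n = ln(2.610687e+07) / 0.2066007 = 82.660

82.660


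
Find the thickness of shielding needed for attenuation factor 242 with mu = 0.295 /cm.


x = ln(factor) / mu
x = ln(242) / 0.295
x = 18.607 cm

18.607


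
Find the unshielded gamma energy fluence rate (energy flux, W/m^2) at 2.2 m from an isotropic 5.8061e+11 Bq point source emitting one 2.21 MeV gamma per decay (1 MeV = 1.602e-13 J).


psi = A * E * 1.602e-13 / (4*pi*r^2)
psi = 5.8061e+11 * 2.21 * 1.602e-13 / (4*pi*2.2^2)
psi = 0.0033797 W/m^2

0.0033797


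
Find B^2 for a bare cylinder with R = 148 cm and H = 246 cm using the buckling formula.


B^2 = (2.405/R)^2 + (pi/H)^2
B^2 = (2.405/148)^2 + (pi/246)^2
B^2 = 4.2715e-04 /cm^2

4.2715e-04


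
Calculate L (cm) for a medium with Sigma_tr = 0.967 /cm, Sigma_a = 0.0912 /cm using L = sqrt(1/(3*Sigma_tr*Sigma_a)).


D = 1 / (3 * Sigma_tr) = 1 / (3 * 0.967) = 0.3447087 cm
L = sqrt(D / Sigma_a)
L = sqrt(0.3447087 / 0.0912)
L = 1.9441 cm

1.9441


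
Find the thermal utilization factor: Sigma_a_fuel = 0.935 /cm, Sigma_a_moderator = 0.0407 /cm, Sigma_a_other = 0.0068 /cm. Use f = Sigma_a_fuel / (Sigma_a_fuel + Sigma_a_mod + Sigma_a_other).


f = Sigma_a_fuel / (Sigma_a_fuel + Sigma_a_mod + Sigma_a_other)
f = 0.935 / (0.935 + 0.0407 + 0.0068)
f = 0.95165

0.95165


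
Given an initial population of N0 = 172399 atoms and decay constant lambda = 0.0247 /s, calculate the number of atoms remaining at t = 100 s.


N = N0 * exp(-lambda * t)
N = 172399 * exp(-0.0247 * 100)
N = 14582

14582


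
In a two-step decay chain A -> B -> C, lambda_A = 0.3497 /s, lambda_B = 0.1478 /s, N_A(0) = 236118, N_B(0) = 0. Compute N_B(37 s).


N_B(t) = lambda_A * N_A0 / (lambda_B - lambda_A) * [exp(-lambda_A*t) - exp(-lambda_B*t)]
exp(-0.3497*37) = 2.402742e-06; exp(-0.1478*37) = 0.004217132
N_B = 0.3497 * 236118 / (0.1478 - 0.3497) * (2.402742e-06 - 0.004217132)
N_B = 1723.7

1723.7


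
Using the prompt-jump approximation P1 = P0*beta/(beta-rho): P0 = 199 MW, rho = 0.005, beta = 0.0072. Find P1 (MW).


P1/P0 = beta / (beta - rho)
P1/P0 = 0.0072 / (0.0072 - 0.005) = 3.272727
P1 = 199 * 3.272727 = 651.27 MW

651.27


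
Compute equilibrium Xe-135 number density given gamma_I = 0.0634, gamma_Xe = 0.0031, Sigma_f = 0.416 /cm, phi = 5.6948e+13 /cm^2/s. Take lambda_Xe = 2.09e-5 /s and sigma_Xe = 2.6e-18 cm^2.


Xe_eq = (gamma_I + gamma_Xe) * Sigma_f * phi / (lambda_Xe + sigma_Xe * phi)
Numerator = (0.0634 + 0.0031) * 0.416 * 5.6948e+13 = 1.575409e+12
Denominator = 2.09e-5 + 2.6e-18 * 5.6948e+13 = 1.689648e-04
Xe_eq = 1.575409e+12 / 1.689648e-04 = 9.3239e+15 /cm^3

9.3239e+15


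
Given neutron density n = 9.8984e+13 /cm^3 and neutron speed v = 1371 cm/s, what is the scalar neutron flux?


phi = n * v
phi = 9.8984e+13 * 1371
phi = 1.3571e+17 /cm^2/s

1.3571e+17


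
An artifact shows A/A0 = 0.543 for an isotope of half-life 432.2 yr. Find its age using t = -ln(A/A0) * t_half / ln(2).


lambda = ln(2) / t_half = ln(2) / 432.2 = 0.001603765 /yr
t = -ln(A/A0) / lambda
t = -ln(0.543) / 0.001603765
t = 380.76 yr

380.76


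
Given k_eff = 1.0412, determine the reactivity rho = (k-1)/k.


rho = (k_eff - 1) / k_eff
rho = (1.0412 - 1) / 1.0412
rho = 0.039570

0.039570


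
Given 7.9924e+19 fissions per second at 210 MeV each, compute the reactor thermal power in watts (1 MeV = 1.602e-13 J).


P = fission_rate * E_MeV * 1.602e-13
P = 7.9924e+19 * 210 * 1.602e-13
P = 2.6888e+09 W

2.6888e+09


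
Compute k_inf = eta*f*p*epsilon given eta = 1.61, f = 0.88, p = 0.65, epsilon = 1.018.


k_inf = eta * f * p * epsilon
k_inf = 1.61 * 0.88 * 0.65 * 1.018
k_inf = 0.93750

0.93750


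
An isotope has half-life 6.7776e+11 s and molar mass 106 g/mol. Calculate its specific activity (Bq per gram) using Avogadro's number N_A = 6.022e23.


lambda = ln(2) / t_half = ln(2) / 6.7776e+11 = 1.022703e-12 /s
SA = lambda * N_A / M
SA = 1.022703e-12 * 6.022e23 / 106
SA = 5.8101e+09 Bq/g

5.8101e+09


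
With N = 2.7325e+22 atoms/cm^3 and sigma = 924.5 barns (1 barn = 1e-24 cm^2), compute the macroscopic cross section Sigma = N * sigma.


Sigma = N * sigma_barns * 1e-24
Sigma = 2.7325e+22 * 924.5 * 1e-24
Sigma = 25.262 /cm

25.262
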